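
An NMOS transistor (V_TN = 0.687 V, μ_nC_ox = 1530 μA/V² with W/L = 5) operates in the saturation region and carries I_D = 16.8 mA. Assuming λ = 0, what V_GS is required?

k_n = μ_nC_ox · (W/L) = 7.65 mA/V².
In saturation I_D = ½ k_n (V_GS − V_TN)², so V_GS − V_TN = √(2 I_D / k_n) = √(2 × 16.8 / 7.65) = 2.1 V.
V_GS = 0.687 + 2.1 = 2.78 V.

V_GS = 2.78 V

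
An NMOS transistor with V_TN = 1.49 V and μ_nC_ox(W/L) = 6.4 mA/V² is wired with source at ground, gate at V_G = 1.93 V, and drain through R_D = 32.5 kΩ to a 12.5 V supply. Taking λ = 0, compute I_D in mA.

V_GS = V_G = 1.93 V, so V_ov = 1.93 − 1.49 = 0.44 V.
Assume saturation: I_D = ½ k_n V_ov² = 0.5 × 6.4 × 0.44² = 0.62 mA, giving V_DS = V_DD − I_D R_D = 12.5 − 0.62 × 32.5 = -7.63 V.
But -7.63 V < V_ov = 0.44 V, so the device is actually in triode.
In triode I_D = k_n[V_ov V_DS − ½ V_DS²] and I_D = (V_DD − V_DS)/R_D. Equating: 104 V_DS² − 92.52 V_DS + 12.5 = 0, giving V_DS = 0.166 V (the root below V_ov).
I_D = (12.5 − 0.166) / 32.5 = 0.38 mA.

I_D = 0.380 mA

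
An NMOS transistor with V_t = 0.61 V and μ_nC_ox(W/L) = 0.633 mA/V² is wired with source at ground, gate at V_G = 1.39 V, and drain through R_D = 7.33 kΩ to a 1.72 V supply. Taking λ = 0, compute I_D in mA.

I_D = 0.167 mA

V_GS = V_G = 1.39 V, so V_ov = 1.39 − 0.61 = 0.78 V.
Assume saturation: I_D = ½ k_n V_ov² = 0.5 × 0.633 × 0.78² = 0.193 mA, giving V_DS = V_DD − I_D R_D = 1.72 − 0.193 × 7.33 = 0.309 V.
But 0.309 V < V_ov = 0.78 V, so the device is actually in triode.
In triode I_D = k_n[V_ov V_DS − ½ V_DS²] and I_D = (V_DD − V_DS)/R_D. Equating: 2.32 V_DS² − 4.619 V_DS + 1.72 = 0, giving V_DS = 0.496 V (the root below V_ov).
I_D = (1.72 − 0.496) / 7.33 = 0.167 mA.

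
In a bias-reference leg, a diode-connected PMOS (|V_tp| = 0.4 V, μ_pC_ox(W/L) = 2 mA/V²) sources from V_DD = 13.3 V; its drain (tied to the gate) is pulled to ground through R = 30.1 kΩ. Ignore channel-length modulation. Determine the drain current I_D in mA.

With gate tied to drain, V_SG = V_SD ≥ V_SG − |V_tp|, so the device is in saturation.
KCL at the drain: ½ k_p (V_SG − |V_tp|)² = (V_DD − V_SG)/R.
Let x = V_SG − 0.4. Then 30.1 x² + x − 12.9 = 0, giving x = 0.638 V (positive root), so V_SG = 1.04 V.
I_D = (V_DD − V_SG)/R = (13.3 − 1.04) / 30.1 = 0.407 mA.

I_D = 0.407 mA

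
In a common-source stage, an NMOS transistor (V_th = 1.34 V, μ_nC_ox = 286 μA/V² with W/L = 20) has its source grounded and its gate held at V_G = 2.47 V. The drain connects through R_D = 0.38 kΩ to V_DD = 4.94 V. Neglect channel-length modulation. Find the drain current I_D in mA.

I_D = 3.65 mA

V_GS = V_G = 2.47 V, so V_ov = 2.47 − 1.34 = 1.13 V.
k_n = μ_nC_ox · (W/L) = 5.72 mA/V².
Assume saturation: I_D = ½ k_n V_ov² = 0.5 × 5.72 × 1.13² = 3.65 mA, giving V_DS = V_DD − I_D R_D = 4.94 − 3.65 × 0.38 = 3.55 V.
V_DS = 3.55 V ≥ V_ov = 1.13 V, confirming saturation.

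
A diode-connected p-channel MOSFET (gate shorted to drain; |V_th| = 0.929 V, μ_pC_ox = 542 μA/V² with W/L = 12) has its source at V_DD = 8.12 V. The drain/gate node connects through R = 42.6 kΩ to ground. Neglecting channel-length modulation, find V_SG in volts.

With gate tied to drain, V_SG = V_SD ≥ V_SG − |V_th|, so the device is in saturation.
k_p = μ_pC_ox · (W/L) = 6.504 mA/V².
KCL at the drain: ½ k_p (V_SG − |V_th|)² = (V_DD − V_SG)/R.
Let x = V_SG − 0.929. Then 139 x² + x − 7.191 = 0, giving x = 0.224 V (positive root), so V_SG = 1.15 V.
I_D = (V_DD − V_SG)/R = (8.12 − 1.15) / 42.6 = 0.164 mA.

V_SG = 1.15 V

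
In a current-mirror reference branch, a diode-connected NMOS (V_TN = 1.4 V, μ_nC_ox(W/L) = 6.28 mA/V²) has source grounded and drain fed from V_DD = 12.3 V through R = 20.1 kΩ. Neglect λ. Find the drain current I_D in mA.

With gate tied to drain, V_GS = V_DS ≥ V_GS − V_TN, so the device is in saturation.
KCL at the drain: ½ k_n (V_GS − V_TN)² = (V_DD − V_GS)/R.
Let x = V_GS − 1.4. Then 63.1 x² + x − 10.9 = 0, giving x = 0.408 V (positive root), so V_GS = 1.81 V.
I_D = (V_DD − V_GS)/R = (12.3 − 1.81) / 20.1 = 0.522 mA.

I_D = 0.522 mA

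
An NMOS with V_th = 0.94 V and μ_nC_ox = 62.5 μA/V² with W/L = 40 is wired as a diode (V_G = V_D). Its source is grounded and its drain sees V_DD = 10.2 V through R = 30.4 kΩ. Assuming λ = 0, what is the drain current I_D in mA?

With gate tied to drain, V_GS = V_DS ≥ V_GS − V_th, so the device is in saturation.
k_n = μ_nC_ox · (W/L) = 2.5 mA/V².
KCL at the drain: ½ k_n (V_GS − V_th)² = (V_DD − V_GS)/R.
Let x = V_GS − 0.94. Then 38 x² + x − 9.26 = 0, giving x = 0.481 V (positive root), so V_GS = 1.42 V.
I_D = (V_DD − V_GS)/R = (10.2 − 1.42) / 30.4 = 0.289 mA.

I_D = 0.289 mA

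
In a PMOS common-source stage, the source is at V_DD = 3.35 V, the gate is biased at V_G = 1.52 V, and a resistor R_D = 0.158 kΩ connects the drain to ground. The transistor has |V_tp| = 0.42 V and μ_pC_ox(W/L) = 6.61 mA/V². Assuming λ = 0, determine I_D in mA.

I_D = 6.57 mA

V_SG = V_DD − V_G = 3.35 − 1.52 = 1.83 V, so V_ov = 1.83 − 0.42 = 1.41 V.
Assume saturation: I_D = ½ k_p V_ov² = 0.5 × 6.61 × 1.41² = 6.57 mA, giving V_SD = V_DD − I_D R_D = 3.35 − 6.57 × 0.158 = 2.31 V.
V_SD = 2.31 V ≥ V_ov = 1.41 V, confirming saturation.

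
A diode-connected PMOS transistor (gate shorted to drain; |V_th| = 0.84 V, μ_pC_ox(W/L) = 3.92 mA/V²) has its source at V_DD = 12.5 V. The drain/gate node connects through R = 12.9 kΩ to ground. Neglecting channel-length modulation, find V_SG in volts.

With gate tied to drain, V_SG = V_SD ≥ V_SG − |V_th|, so the device is in saturation.
KCL at the drain: ½ k_p (V_SG − |V_th|)² = (V_DD − V_SG)/R.
Let x = V_SG − 0.84. Then 25.3 x² + x − 11.66 = 0, giving x = 0.66 V (positive root), so V_SG = 1.5 V.
I_D = (V_DD − V_SG)/R = (12.5 − 1.5) / 12.9 = 0.853 mA.

V_SG = 1.50 V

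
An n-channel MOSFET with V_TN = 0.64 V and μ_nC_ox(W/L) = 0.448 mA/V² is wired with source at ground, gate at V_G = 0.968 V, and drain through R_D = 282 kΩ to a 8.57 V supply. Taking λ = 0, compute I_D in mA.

I_D = 0.0241 mA

V_GS = V_G = 0.968 V, so V_ov = 0.968 − 0.64 = 0.328 V.
Assume saturation: I_D = ½ k_n V_ov² = 0.5 × 0.448 × 0.328² = 0.0241 mA, giving V_DS = V_DD − I_D R_D = 8.57 − 0.0241 × 282 = 1.77 V.
V_DS = 1.77 V ≥ V_ov = 0.328 V, confirming saturation.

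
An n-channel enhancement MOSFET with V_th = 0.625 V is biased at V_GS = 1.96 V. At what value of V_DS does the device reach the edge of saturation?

V_DS,sat = 1.33 V

The boundary between triode and saturation is V_DS = V_GS − V_th = V_ov.
V_ov = 1.96 − 0.625 = 1.33 V.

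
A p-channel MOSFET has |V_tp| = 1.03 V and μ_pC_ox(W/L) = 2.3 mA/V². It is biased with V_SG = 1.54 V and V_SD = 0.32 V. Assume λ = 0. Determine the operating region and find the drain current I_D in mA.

Triode; I_D = 0.258 mA

V_ov = V_SG − |V_tp| = 1.54 − 1.03 = 0.51 V.
Since V_SD = 0.32 V < V_ov = 0.51 V, the device is in the triode region.
I_D = k_p [V_ov · V_SD − ½ V_SD²] = 2.3 × [0.51 × 0.32 − 0.5 × 0.32²] = 0.258 mA.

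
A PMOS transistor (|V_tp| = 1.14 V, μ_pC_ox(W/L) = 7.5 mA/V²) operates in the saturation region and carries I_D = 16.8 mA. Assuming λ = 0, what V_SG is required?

In saturation I_D = ½ k_p (V_SG − |V_tp|)², so V_SG − |V_tp| = √(2 I_D / k_p) = √(2 × 16.8 / 7.5) = 2.12 V.
V_SG = 1.14 + 2.12 = 3.26 V.

V_SG = 3.26 V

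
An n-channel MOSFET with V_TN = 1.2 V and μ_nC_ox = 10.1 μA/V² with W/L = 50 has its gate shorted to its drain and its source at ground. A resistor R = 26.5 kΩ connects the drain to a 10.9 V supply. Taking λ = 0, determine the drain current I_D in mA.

I_D = 0.323 mA

With gate tied to drain, V_GS = V_DS ≥ V_GS − V_TN, so the device is in saturation.
k_n = μ_nC_ox · (W/L) = 0.505 mA/V².
KCL at the drain: ½ k_n (V_GS − V_TN)² = (V_DD − V_GS)/R.
Let x = V_GS − 1.2. Then 6.69 x² + x − 9.7 = 0, giving x = 1.13 V (positive root), so V_GS = 2.33 V.
I_D = (V_DD − V_GS)/R = (10.9 − 2.33) / 26.5 = 0.323 mA.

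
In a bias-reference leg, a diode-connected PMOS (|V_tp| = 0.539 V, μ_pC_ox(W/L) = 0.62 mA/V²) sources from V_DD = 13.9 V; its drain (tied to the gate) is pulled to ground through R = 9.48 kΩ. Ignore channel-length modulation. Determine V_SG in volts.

With gate tied to drain, V_SG = V_SD ≥ V_SG − |V_tp|, so the device is in saturation.
KCL at the drain: ½ k_p (V_SG − |V_tp|)² = (V_DD − V_SG)/R.
Let x = V_SG − 0.539. Then 2.94 x² + x − 13.36 = 0, giving x = 1.97 V (positive root), so V_SG = 2.51 V.
I_D = (V_DD − V_SG)/R = (13.9 − 2.51) / 9.48 = 1.2 mA.

V_SG = 2.51 V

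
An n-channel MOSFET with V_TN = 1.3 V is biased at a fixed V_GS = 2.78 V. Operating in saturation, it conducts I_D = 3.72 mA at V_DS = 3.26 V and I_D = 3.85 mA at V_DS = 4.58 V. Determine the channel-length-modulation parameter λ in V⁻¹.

λ = 0.0290 V⁻¹

With V_GS fixed, I_D ∝ (1 + λ V_DS) in saturation, so I_D2/I_D1 = (1 + λ V_DS2)/(1 + λ V_DS1).
3.85/3.72 = 1.035 = (1 + 4.58 λ)/(1 + 3.26 λ).
Solving: λ (I_D1 V_DS2 − I_D2 V_DS1) = I_D2 − I_D1, so λ = (3.85 − 3.72) / (3.72 × 4.58 − 3.85 × 3.26) = 0.13 / 4.49 = 0.029 V⁻¹.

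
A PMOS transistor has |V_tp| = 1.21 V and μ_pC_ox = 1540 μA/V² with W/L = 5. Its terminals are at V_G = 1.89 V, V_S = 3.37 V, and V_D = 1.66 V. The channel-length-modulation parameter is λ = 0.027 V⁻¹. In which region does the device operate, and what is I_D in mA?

Saturation; I_D = 0.294 mA

V_SG = V_S − V_G = 3.37 − 1.89 = 1.48 V; V_SD = V_S − V_D = 3.37 − 1.66 = 1.71 V.
k_p = μ_pC_ox · (W/L) = 7.7 mA/V².
V_ov = V_SG − |V_tp| = 1.48 − 1.21 = 0.27 V.
Since V_SD = 1.71 V ≥ V_ov = 0.27 V, the device is in saturation.
I_D = ½ k_p V_ov² (1 + λ V_SD) = 0.5 × 7.7 × 0.27² × (1 + 0.027 × 1.71) = 0.294 mA.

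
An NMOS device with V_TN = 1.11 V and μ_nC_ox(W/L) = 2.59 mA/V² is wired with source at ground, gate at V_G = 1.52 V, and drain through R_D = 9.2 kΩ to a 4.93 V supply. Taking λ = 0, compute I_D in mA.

I_D = 0.218 mA

V_GS = V_G = 1.52 V, so V_ov = 1.52 − 1.11 = 0.41 V.
Assume saturation: I_D = ½ k_n V_ov² = 0.5 × 2.59 × 0.41² = 0.218 mA, giving V_DS = V_DD − I_D R_D = 4.93 − 0.218 × 9.2 = 2.93 V.
V_DS = 2.93 V ≥ V_ov = 0.41 V, confirming saturation.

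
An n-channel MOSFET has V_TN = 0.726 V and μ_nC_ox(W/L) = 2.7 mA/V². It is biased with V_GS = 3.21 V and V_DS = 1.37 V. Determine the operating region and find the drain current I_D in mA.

V_ov = V_GS − V_TN = 3.21 − 0.726 = 2.48 V.
Since V_DS = 1.37 V < V_ov = 2.48 V, the device is in the triode region.
I_D = k_n [V_ov · V_DS − ½ V_DS²] = 2.7 × [2.48 × 1.37 − 0.5 × 1.37²] = 6.65 mA.

Triode; I_D = 6.65 mA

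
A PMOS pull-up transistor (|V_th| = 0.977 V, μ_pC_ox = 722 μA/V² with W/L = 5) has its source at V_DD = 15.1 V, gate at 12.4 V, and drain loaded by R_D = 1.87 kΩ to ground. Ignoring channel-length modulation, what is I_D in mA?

V_SG = V_DD − V_G = 15.1 − 12.4 = 2.7 V, so V_ov = 2.7 − 0.977 = 1.72 V.
k_p = μ_pC_ox · (W/L) = 3.61 mA/V².
Assume saturation: I_D = ½ k_p V_ov² = 0.5 × 3.61 × 1.72² = 5.36 mA, giving V_SD = V_DD − I_D R_D = 15.1 − 5.36 × 1.87 = 5.08 V.
V_SD = 5.08 V ≥ V_ov = 1.72 V, confirming saturation.

I_D = 5.36 mA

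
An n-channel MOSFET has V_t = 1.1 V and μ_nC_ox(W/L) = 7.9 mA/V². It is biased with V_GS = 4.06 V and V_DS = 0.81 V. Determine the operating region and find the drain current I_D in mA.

V_ov = V_GS − V_t = 4.06 − 1.1 = 2.96 V.
Since V_DS = 0.81 V < V_ov = 2.96 V, the device is in the triode region.
I_D = k_n [V_ov · V_DS − ½ V_DS²] = 7.9 × [2.96 × 0.81 − 0.5 × 0.81²] = 16.3 mA.

Triode; I_D = 16.3 mA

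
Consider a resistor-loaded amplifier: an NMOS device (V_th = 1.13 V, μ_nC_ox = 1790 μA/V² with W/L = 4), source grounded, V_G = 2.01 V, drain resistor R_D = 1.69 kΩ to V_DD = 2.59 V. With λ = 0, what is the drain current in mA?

I_D = 1.38 mA

V_GS = V_G = 2.01 V, so V_ov = 2.01 − 1.13 = 0.88 V.
k_n = μ_nC_ox · (W/L) = 7.16 mA/V².
Assume saturation: I_D = ½ k_n V_ov² = 0.5 × 7.16 × 0.88² = 2.77 mA, giving V_DS = V_DD − I_D R_D = 2.59 − 2.77 × 1.69 = -2.1 V.
But -2.1 V < V_ov = 0.88 V, so the device is actually in triode.
In triode I_D = k_n[V_ov V_DS − ½ V_DS²] and I_D = (V_DD − V_DS)/R_D. Equating: 6.05 V_DS² − 11.65 V_DS + 2.59 = 0, giving V_DS = 0.257 V (the root below V_ov).
I_D = (2.59 − 0.257) / 1.69 = 1.38 mA.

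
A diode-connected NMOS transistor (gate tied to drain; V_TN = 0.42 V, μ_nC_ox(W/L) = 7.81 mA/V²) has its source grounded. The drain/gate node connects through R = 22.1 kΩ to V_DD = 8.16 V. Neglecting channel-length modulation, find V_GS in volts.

With gate tied to drain, V_GS = V_DS ≥ V_GS − V_TN, so the device is in saturation.
KCL at the drain: ½ k_n (V_GS − V_TN)² = (V_DD − V_GS)/R.
Let x = V_GS − 0.42. Then 86.3 x² + x − 7.74 = 0, giving x = 0.294 V (positive root), so V_GS = 0.714 V.
I_D = (V_DD − V_GS)/R = (8.16 − 0.714) / 22.1 = 0.337 mA.

V_GS = 0.714 V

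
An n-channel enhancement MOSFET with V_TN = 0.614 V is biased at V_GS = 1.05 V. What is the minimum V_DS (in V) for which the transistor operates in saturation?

The boundary between triode and saturation is V_DS = V_GS − V_TN = V_ov.
V_ov = 1.05 − 0.614 = 0.436 V.

V_DS,sat = 0.436 V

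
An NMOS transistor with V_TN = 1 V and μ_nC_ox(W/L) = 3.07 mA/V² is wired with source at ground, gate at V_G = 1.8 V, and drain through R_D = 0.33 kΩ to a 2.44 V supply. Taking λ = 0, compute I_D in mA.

V_GS = V_G = 1.8 V, so V_ov = 1.8 − 1 = 0.8 V.
Assume saturation: I_D = ½ k_n V_ov² = 0.5 × 3.07 × 0.8² = 0.982 mA, giving V_DS = V_DD − I_D R_D = 2.44 − 0.982 × 0.33 = 2.12 V.
V_DS = 2.12 V ≥ V_ov = 0.8 V, confirming saturation.

I_D = 0.982 mA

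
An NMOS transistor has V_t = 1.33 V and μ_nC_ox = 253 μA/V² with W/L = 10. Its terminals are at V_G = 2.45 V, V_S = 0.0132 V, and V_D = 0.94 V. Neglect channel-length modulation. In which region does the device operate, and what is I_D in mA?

V_GS = V_G − V_S = 2.45 − 0.0132 = 2.44 V; V_DS = V_D − V_S = 0.94 − 0.0132 = 0.927 V.
k_n = μ_nC_ox · (W/L) = 2.53 mA/V².
V_ov = V_GS − V_t = 2.44 − 1.33 = 1.11 V.
Since V_DS = 0.927 V < V_ov = 1.11 V, the device is in the triode region.
I_D = k_n [V_ov · V_DS − ½ V_DS²] = 2.53 × [1.11 × 0.927 − 0.5 × 0.927²] = 1.51 mA.

Triode; I_D = 1.51 mA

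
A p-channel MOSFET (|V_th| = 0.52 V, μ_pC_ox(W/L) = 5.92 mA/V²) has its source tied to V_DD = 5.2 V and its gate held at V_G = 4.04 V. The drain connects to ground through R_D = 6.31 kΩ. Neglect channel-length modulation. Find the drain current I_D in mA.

V_SG = V_DD − V_G = 5.2 − 4.04 = 1.16 V, so V_ov = 1.16 − 0.52 = 0.64 V.
Assume saturation: I_D = ½ k_p V_ov² = 0.5 × 5.92 × 0.64² = 1.21 mA, giving V_SD = V_DD − I_D R_D = 5.2 − 1.21 × 6.31 = -2.45 V.
But -2.45 V < V_ov = 0.64 V, so the device is actually in triode.
In triode I_D = k_p[V_ov V_SD − ½ V_SD²] and I_D = (V_DD − V_SD)/R_D. Equating: 18.7 V_SD² − 24.91 V_SD + 5.2 = 0, giving V_SD = 0.259 V (the root below V_ov).
I_D = (5.2 − 0.259) / 6.31 = 0.783 mA.

I_D = 0.783 mA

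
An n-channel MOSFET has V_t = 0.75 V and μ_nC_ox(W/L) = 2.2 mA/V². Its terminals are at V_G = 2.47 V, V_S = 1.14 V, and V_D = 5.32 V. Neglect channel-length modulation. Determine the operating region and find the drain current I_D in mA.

V_GS = V_G − V_S = 2.47 − 1.14 = 1.33 V; V_DS = V_D − V_S = 5.32 − 1.14 = 4.18 V.
V_ov = V_GS − V_t = 1.33 − 0.75 = 0.58 V.
Since V_DS = 4.18 V ≥ V_ov = 0.58 V, the device is in saturation.
I_D = ½ k_n V_ov² = 0.5 × 2.2 × 0.58² = 0.37 mA.

Saturation; I_D = 0.370 mA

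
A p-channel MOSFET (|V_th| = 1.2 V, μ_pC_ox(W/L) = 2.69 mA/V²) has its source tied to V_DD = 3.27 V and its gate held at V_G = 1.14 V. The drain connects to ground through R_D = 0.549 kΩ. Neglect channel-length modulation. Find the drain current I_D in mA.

V_SG = V_DD − V_G = 3.27 − 1.14 = 2.13 V, so V_ov = 2.13 − 1.2 = 0.93 V.
Assume saturation: I_D = ½ k_p V_ov² = 0.5 × 2.69 × 0.93² = 1.16 mA, giving V_SD = V_DD − I_D R_D = 3.27 − 1.16 × 0.549 = 2.63 V.
V_SD = 2.63 V ≥ V_ov = 0.93 V, confirming saturation.

I_D = 1.16 mA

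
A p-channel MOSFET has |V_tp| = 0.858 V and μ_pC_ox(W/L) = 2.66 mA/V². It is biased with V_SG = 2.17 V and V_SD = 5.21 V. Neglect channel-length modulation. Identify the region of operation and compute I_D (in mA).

Saturation; I_D = 2.29 mA

V_ov = V_SG − |V_tp| = 2.17 − 0.858 = 1.31 V.
Since V_SD = 5.21 V ≥ V_ov = 1.31 V, the device is in saturation.
I_D = ½ k_p V_ov² = 0.5 × 2.66 × 1.31² = 2.29 mA.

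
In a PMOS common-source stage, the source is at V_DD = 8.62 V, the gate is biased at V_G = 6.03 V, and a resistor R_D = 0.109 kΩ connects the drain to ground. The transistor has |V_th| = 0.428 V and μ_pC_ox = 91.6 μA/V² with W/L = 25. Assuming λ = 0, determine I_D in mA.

I_D = 5.35 mA

V_SG = V_DD − V_G = 8.62 − 6.03 = 2.59 V, so V_ov = 2.59 − 0.428 = 2.16 V.
k_p = μ_pC_ox · (W/L) = 2.29 mA/V².
Assume saturation: I_D = ½ k_p V_ov² = 0.5 × 2.29 × 2.16² = 5.35 mA, giving V_SD = V_DD − I_D R_D = 8.62 − 5.35 × 0.109 = 8.04 V.
V_SD = 8.04 V ≥ V_ov = 2.16 V, confirming saturation.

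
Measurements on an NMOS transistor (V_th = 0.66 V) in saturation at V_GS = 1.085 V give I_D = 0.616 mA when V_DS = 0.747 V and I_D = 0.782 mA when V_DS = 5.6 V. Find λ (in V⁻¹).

With V_GS fixed, I_D ∝ (1 + λ V_DS) in saturation, so I_D2/I_D1 = (1 + λ V_DS2)/(1 + λ V_DS1).
0.782/0.616 = 1.269 = (1 + 5.6 λ)/(1 + 0.747 λ).
Solving: λ (I_D1 V_DS2 − I_D2 V_DS1) = I_D2 − I_D1, so λ = (0.782 − 0.616) / (0.616 × 5.6 − 0.782 × 0.747) = 0.166 / 2.87 = 0.0579 V⁻¹.

λ = 0.0579 V⁻¹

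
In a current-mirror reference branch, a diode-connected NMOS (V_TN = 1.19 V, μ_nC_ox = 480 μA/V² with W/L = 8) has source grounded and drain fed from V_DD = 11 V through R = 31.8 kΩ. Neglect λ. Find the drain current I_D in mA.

I_D = 0.296 mA

With gate tied to drain, V_GS = V_DS ≥ V_GS − V_TN, so the device is in saturation.
k_n = μ_nC_ox · (W/L) = 3.84 mA/V².
KCL at the drain: ½ k_n (V_GS − V_TN)² = (V_DD − V_GS)/R.
Let x = V_GS − 1.19. Then 61.1 x² + x − 9.81 = 0, giving x = 0.393 V (positive root), so V_GS = 1.58 V.
I_D = (V_DD − V_GS)/R = (11 − 1.58) / 31.8 = 0.296 mA.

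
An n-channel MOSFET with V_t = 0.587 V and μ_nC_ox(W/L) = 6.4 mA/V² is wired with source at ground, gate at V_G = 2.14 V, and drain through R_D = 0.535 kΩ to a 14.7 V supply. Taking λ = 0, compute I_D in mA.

I_D = 7.72 mA

V_GS = V_G = 2.14 V, so V_ov = 2.14 − 0.587 = 1.55 V.
Assume saturation: I_D = ½ k_n V_ov² = 0.5 × 6.4 × 1.55² = 7.72 mA, giving V_DS = V_DD − I_D R_D = 14.7 − 7.72 × 0.535 = 10.6 V.
V_DS = 10.6 V ≥ V_ov = 1.55 V, confirming saturation.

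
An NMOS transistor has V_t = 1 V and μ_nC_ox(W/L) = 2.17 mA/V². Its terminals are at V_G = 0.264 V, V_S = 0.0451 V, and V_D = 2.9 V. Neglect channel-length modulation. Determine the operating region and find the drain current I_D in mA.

Cutoff; I_D = 0 mA

V_GS = V_G − V_S = 0.264 − 0.0451 = 0.219 V; V_DS = V_D − V_S = 2.9 − 0.0451 = 2.85 V.
V_GS = 0.219 V < V_t = 1 V, so the transistor is in cutoff.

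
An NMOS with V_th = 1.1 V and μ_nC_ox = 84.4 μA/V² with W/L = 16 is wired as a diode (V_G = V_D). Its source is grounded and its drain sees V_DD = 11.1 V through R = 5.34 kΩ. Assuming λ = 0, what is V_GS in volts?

V_GS = 2.63 V

With gate tied to drain, V_GS = V_DS ≥ V_GS − V_th, so the device is in saturation.
k_n = μ_nC_ox · (W/L) = 1.35 mA/V².
KCL at the drain: ½ k_n (V_GS − V_th)² = (V_DD − V_GS)/R.
Let x = V_GS − 1.1. Then 3.61 x² + x − 10 = 0, giving x = 1.53 V (positive root), so V_GS = 2.63 V.
I_D = (V_DD − V_GS)/R = (11.1 − 2.63) / 5.34 = 1.59 mA.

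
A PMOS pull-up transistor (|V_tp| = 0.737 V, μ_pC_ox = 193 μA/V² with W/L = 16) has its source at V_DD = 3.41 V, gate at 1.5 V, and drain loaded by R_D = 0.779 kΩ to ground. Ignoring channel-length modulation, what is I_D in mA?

V_SG = V_DD − V_G = 3.41 − 1.5 = 1.91 V, so V_ov = 1.91 − 0.737 = 1.17 V.
k_p = μ_pC_ox · (W/L) = 3.088 mA/V².
Assume saturation: I_D = ½ k_p V_ov² = 0.5 × 3.088 × 1.17² = 2.12 mA, giving V_SD = V_DD − I_D R_D = 3.41 − 2.12 × 0.779 = 1.76 V.
V_SD = 1.76 V ≥ V_ov = 1.17 V, confirming saturation.

I_D = 2.12 mA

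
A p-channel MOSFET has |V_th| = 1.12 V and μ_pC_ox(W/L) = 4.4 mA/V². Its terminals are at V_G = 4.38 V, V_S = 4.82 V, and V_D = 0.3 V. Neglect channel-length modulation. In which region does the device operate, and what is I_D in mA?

Cutoff; I_D = 0 mA

V_SG = V_S − V_G = 4.82 − 4.38 = 0.44 V; V_SD = V_S − V_D = 4.82 − 0.3 = 4.52 V.
V_SG = 0.44 V < |V_th| = 1.12 V, so the transistor is in cutoff.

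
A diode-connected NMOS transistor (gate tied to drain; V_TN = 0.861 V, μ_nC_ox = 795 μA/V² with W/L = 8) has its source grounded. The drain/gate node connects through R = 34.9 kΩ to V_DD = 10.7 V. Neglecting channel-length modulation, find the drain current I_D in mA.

With gate tied to drain, V_GS = V_DS ≥ V_GS − V_TN, so the device is in saturation.
k_n = μ_nC_ox · (W/L) = 6.36 mA/V².
KCL at the drain: ½ k_n (V_GS − V_TN)² = (V_DD − V_GS)/R.
Let x = V_GS − 0.861. Then 111 x² + x − 9.839 = 0, giving x = 0.293 V (positive root), so V_GS = 1.15 V.
I_D = (V_DD − V_GS)/R = (10.7 − 1.15) / 34.9 = 0.274 mA.

I_D = 0.274 mA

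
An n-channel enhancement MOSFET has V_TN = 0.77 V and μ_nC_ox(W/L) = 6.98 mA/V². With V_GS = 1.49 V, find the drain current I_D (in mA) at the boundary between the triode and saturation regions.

I_D = 1.81 mA

At the boundary V_DS = V_ov = V_GS − V_TN = 1.49 − 0.77 = 0.72 V.
I_D = ½ k_n V_ov² = 0.5 × 6.98 × 0.72² = 1.81 mA.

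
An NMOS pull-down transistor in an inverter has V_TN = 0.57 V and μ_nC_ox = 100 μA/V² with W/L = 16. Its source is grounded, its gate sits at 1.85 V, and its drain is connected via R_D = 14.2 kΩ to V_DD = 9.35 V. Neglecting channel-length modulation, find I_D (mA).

I_D = 0.633 mA

V_GS = V_G = 1.85 V, so V_ov = 1.85 − 0.57 = 1.28 V.
k_n = μ_nC_ox · (W/L) = 1.6 mA/V².
Assume saturation: I_D = ½ k_n V_ov² = 0.5 × 1.6 × 1.28² = 1.31 mA, giving V_DS = V_DD − I_D R_D = 9.35 − 1.31 × 14.2 = -9.26 V.
But -9.26 V < V_ov = 1.28 V, so the device is actually in triode.
In triode I_D = k_n[V_ov V_DS − ½ V_DS²] and I_D = (V_DD − V_DS)/R_D. Equating: 11.4 V_DS² − 30.08 V_DS + 9.35 = 0, giving V_DS = 0.36 V (the root below V_ov).
I_D = (9.35 − 0.36) / 14.2 = 0.633 mA.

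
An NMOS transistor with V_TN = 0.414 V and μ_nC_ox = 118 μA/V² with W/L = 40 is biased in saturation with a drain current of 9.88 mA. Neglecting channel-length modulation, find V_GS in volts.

V_GS = 2.46 V

k_n = μ_nC_ox · (W/L) = 4.72 mA/V².
In saturation I_D = ½ k_n (V_GS − V_TN)², so V_GS − V_TN = √(2 I_D / k_n) = √(2 × 9.88 / 4.72) = 2.05 V.
V_GS = 0.414 + 2.05 = 2.46 V.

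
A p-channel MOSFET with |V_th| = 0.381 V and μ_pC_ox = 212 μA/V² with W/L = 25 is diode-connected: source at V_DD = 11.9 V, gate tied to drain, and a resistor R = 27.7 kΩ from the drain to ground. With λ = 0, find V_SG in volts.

With gate tied to drain, V_SG = V_SD ≥ V_SG − |V_th|, so the device is in saturation.
k_p = μ_pC_ox · (W/L) = 5.3 mA/V².
KCL at the drain: ½ k_p (V_SG − |V_th|)² = (V_DD − V_SG)/R.
Let x = V_SG − 0.381. Then 73.4 x² + x − 11.52 = 0, giving x = 0.389 V (positive root), so V_SG = 0.77 V.
I_D = (V_DD − V_SG)/R = (11.9 − 0.77) / 27.7 = 0.402 mA.

V_SG = 0.770 V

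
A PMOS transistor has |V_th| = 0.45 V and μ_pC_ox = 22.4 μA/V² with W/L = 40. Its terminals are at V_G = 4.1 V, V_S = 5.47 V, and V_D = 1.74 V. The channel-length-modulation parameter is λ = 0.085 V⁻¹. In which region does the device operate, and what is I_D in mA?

Saturation; I_D = 0.499 mA

V_SG = V_S − V_G = 5.47 − 4.1 = 1.37 V; V_SD = V_S − V_D = 5.47 − 1.74 = 3.73 V.
k_p = μ_pC_ox · (W/L) = 0.896 mA/V².
V_ov = V_SG − |V_th| = 1.37 − 0.45 = 0.92 V.
Since V_SD = 3.73 V ≥ V_ov = 0.92 V, the device is in saturation.
I_D = ½ k_p V_ov² (1 + λ V_SD) = 0.5 × 0.896 × 0.92² × (1 + 0.085 × 3.73) = 0.499 mA.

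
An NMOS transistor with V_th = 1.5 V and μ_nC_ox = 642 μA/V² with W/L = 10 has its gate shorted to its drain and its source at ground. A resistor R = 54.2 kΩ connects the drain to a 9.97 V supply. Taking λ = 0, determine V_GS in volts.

V_GS = 1.72 V

With gate tied to drain, V_GS = V_DS ≥ V_GS − V_th, so the device is in saturation.
k_n = μ_nC_ox · (W/L) = 6.42 mA/V².
KCL at the drain: ½ k_n (V_GS − V_th)² = (V_DD − V_GS)/R.
Let x = V_GS − 1.5. Then 174 x² + x − 8.47 = 0, giving x = 0.218 V (positive root), so V_GS = 1.72 V.
I_D = (V_DD − V_GS)/R = (9.97 − 1.72) / 54.2 = 0.152 mA.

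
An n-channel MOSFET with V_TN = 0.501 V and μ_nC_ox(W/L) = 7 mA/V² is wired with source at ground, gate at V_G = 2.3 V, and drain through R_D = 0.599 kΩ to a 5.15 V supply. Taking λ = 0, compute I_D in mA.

I_D = 7.37 mA

V_GS = V_G = 2.3 V, so V_ov = 2.3 − 0.501 = 1.8 V.
Assume saturation: I_D = ½ k_n V_ov² = 0.5 × 7 × 1.8² = 11.3 mA, giving V_DS = V_DD − I_D R_D = 5.15 − 11.3 × 0.599 = -1.64 V.
But -1.64 V < V_ov = 1.8 V, so the device is actually in triode.
In triode I_D = k_n[V_ov V_DS − ½ V_DS²] and I_D = (V_DD − V_DS)/R_D. Equating: 2.1 V_DS² − 8.543 V_DS + 5.15 = 0, giving V_DS = 0.736 V (the root below V_ov).
I_D = (5.15 − 0.736) / 0.599 = 7.37 mA.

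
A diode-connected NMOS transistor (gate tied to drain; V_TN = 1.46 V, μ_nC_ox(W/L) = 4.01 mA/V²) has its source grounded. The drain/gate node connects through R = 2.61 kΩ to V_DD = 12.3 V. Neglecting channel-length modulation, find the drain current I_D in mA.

I_D = 3.64 mA

With gate tied to drain, V_GS = V_DS ≥ V_GS − V_TN, so the device is in saturation.
KCL at the drain: ½ k_n (V_GS − V_TN)² = (V_DD − V_GS)/R.
Let x = V_GS − 1.46. Then 5.23 x² + x − 10.84 = 0, giving x = 1.35 V (positive root), so V_GS = 2.81 V.
I_D = (V_DD − V_GS)/R = (12.3 − 2.81) / 2.61 = 3.64 mA.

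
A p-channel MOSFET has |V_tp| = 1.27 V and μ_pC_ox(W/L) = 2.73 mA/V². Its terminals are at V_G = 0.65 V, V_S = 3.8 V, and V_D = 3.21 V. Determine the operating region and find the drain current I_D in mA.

V_SG = V_S − V_G = 3.8 − 0.65 = 3.15 V; V_SD = V_S − V_D = 3.8 − 3.21 = 0.59 V.
V_ov = V_SG − |V_tp| = 3.15 − 1.27 = 1.88 V.
Since V_SD = 0.59 V < V_ov = 1.88 V, the device is in the triode region.
I_D = k_p [V_ov · V_SD − ½ V_SD²] = 2.73 × [1.88 × 0.59 − 0.5 × 0.59²] = 2.55 mA.

Triode; I_D = 2.55 mA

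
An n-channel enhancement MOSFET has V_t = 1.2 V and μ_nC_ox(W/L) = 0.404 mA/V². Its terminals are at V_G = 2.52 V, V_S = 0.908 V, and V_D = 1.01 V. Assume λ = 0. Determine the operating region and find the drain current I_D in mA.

V_GS = V_G − V_S = 2.52 − 0.908 = 1.61 V; V_DS = V_D − V_S = 1.01 − 0.908 = 0.102 V.
V_ov = V_GS − V_t = 1.61 − 1.2 = 0.412 V.
Since V_DS = 0.102 V < V_ov = 0.412 V, the device is in the triode region.
I_D = k_n [V_ov · V_DS − ½ V_DS²] = 0.404 × [0.412 × 0.102 − 0.5 × 0.102²] = 0.0149 mA.

Triode; I_D = 0.0149 mA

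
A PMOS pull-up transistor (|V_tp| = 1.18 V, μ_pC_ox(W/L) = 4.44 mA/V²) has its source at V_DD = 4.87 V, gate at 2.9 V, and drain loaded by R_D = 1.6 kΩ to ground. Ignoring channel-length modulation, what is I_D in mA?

I_D = 1.39 mA

V_SG = V_DD − V_G = 4.87 − 2.9 = 1.97 V, so V_ov = 1.97 − 1.18 = 0.79 V.
Assume saturation: I_D = ½ k_p V_ov² = 0.5 × 4.44 × 0.79² = 1.39 mA, giving V_SD = V_DD − I_D R_D = 4.87 − 1.39 × 1.6 = 2.65 V.
V_SD = 2.65 V ≥ V_ov = 0.79 V, confirming saturation.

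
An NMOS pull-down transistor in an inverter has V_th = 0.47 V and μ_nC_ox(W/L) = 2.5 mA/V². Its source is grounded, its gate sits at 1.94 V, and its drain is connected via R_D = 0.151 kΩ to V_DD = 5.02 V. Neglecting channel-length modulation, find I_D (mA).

I_D = 2.70 mA

V_GS = V_G = 1.94 V, so V_ov = 1.94 − 0.47 = 1.47 V.
Assume saturation: I_D = ½ k_n V_ov² = 0.5 × 2.5 × 1.47² = 2.7 mA, giving V_DS = V_DD − I_D R_D = 5.02 − 2.7 × 0.151 = 4.61 V.
V_DS = 4.61 V ≥ V_ov = 1.47 V, confirming saturation.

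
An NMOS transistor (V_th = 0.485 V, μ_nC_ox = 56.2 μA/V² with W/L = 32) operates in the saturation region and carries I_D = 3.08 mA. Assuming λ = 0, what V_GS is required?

V_GS = 2.34 V

k_n = μ_nC_ox · (W/L) = 1.798 mA/V².
In saturation I_D = ½ k_n (V_GS − V_th)², so V_GS − V_th = √(2 I_D / k_n) = √(2 × 3.08 / 1.798) = 1.85 V.
V_GS = 0.485 + 1.85 = 2.34 V.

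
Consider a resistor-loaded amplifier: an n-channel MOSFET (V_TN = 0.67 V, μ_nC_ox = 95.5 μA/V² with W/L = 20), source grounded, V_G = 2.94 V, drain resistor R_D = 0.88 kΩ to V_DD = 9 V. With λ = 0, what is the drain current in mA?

V_GS = V_G = 2.94 V, so V_ov = 2.94 − 0.67 = 2.27 V.
k_n = μ_nC_ox · (W/L) = 1.91 mA/V².
Assume saturation: I_D = ½ k_n V_ov² = 0.5 × 1.91 × 2.27² = 4.92 mA, giving V_DS = V_DD − I_D R_D = 9 − 4.92 × 0.88 = 4.67 V.
V_DS = 4.67 V ≥ V_ov = 2.27 V, confirming saturation.

I_D = 4.92 mA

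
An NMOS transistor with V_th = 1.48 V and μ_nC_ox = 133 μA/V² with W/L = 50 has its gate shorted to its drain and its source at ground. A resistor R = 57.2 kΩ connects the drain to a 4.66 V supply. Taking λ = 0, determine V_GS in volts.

V_GS = 1.61 V

With gate tied to drain, V_GS = V_DS ≥ V_GS − V_th, so the device is in saturation.
k_n = μ_nC_ox · (W/L) = 6.65 mA/V².
KCL at the drain: ½ k_n (V_GS − V_th)² = (V_DD − V_GS)/R.
Let x = V_GS − 1.48. Then 190 x² + x − 3.18 = 0, giving x = 0.127 V (positive root), so V_GS = 1.61 V.
I_D = (V_DD − V_GS)/R = (4.66 − 1.61) / 57.2 = 0.0534 mA.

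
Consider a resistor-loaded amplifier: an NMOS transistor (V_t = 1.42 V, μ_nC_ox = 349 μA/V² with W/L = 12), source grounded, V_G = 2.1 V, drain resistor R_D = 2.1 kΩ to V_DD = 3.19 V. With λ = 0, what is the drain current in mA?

I_D = 0.968 mA

V_GS = V_G = 2.1 V, so V_ov = 2.1 − 1.42 = 0.68 V.
k_n = μ_nC_ox · (W/L) = 4.188 mA/V².
Assume saturation: I_D = ½ k_n V_ov² = 0.5 × 4.188 × 0.68² = 0.968 mA, giving V_DS = V_DD − I_D R_D = 3.19 − 0.968 × 2.1 = 1.16 V.
V_DS = 1.16 V ≥ V_ov = 0.68 V, confirming saturation.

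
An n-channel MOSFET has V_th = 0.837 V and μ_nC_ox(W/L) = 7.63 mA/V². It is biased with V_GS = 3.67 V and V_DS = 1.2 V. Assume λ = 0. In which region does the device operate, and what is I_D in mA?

V_ov = V_GS − V_th = 3.67 − 0.837 = 2.83 V.
Since V_DS = 1.2 V < V_ov = 2.83 V, the device is in the triode region.
I_D = k_n [V_ov · V_DS − ½ V_DS²] = 7.63 × [2.83 × 1.2 − 0.5 × 1.2²] = 20.4 mA.

Triode; I_D = 20.4 mA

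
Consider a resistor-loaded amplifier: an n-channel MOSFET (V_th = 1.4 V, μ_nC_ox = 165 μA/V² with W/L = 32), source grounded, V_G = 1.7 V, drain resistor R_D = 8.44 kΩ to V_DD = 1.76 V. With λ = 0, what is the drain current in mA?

V_GS = V_G = 1.7 V, so V_ov = 1.7 − 1.4 = 0.3 V.
k_n = μ_nC_ox · (W/L) = 5.28 mA/V².
Assume saturation: I_D = ½ k_n V_ov² = 0.5 × 5.28 × 0.3² = 0.238 mA, giving V_DS = V_DD − I_D R_D = 1.76 − 0.238 × 8.44 = -0.245 V.
But -0.245 V < V_ov = 0.3 V, so the device is actually in triode.
In triode I_D = k_n[V_ov V_DS − ½ V_DS²] and I_D = (V_DD − V_DS)/R_D. Equating: 22.3 V_DS² − 14.37 V_DS + 1.76 = 0, giving V_DS = 0.164 V (the root below V_ov).
I_D = (1.76 − 0.164) / 8.44 = 0.189 mA.

I_D = 0.189 mA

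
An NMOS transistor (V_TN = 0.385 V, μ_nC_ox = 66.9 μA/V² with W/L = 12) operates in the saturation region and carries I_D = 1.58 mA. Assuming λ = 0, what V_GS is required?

V_GS = 2.37 V

k_n = μ_nC_ox · (W/L) = 0.8028 mA/V².
In saturation I_D = ½ k_n (V_GS − V_TN)², so V_GS − V_TN = √(2 I_D / k_n) = √(2 × 1.58 / 0.8028) = 1.98 V.
V_GS = 0.385 + 1.98 = 2.37 V.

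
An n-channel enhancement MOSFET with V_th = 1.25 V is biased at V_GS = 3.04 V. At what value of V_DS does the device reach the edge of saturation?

The boundary between triode and saturation is V_DS = V_GS − V_th = V_ov.
V_ov = 3.04 − 1.25 = 1.79 V.

V_DS,sat = 1.79 V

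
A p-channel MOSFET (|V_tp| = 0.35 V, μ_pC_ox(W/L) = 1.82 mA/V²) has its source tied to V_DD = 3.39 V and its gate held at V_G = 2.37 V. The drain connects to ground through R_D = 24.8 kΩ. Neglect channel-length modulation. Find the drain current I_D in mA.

I_D = 0.132 mA

V_SG = V_DD − V_G = 3.39 − 2.37 = 1.02 V, so V_ov = 1.02 − 0.35 = 0.67 V.
Assume saturation: I_D = ½ k_p V_ov² = 0.5 × 1.82 × 0.67² = 0.408 mA, giving V_SD = V_DD − I_D R_D = 3.39 − 0.408 × 24.8 = -6.74 V.
But -6.74 V < V_ov = 0.67 V, so the device is actually in triode.
In triode I_D = k_p[V_ov V_SD − ½ V_SD²] and I_D = (V_DD − V_SD)/R_D. Equating: 22.6 V_SD² − 31.24 V_SD + 3.39 = 0, giving V_SD = 0.119 V (the root below V_ov).
I_D = (3.39 − 0.119) / 24.8 = 0.132 mA.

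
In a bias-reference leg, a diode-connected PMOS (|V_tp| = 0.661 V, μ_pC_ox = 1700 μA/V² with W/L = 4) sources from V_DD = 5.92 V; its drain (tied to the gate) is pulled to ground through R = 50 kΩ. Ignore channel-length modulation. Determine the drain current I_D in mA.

I_D = 0.102 mA

With gate tied to drain, V_SG = V_SD ≥ V_SG − |V_tp|, so the device is in saturation.
k_p = μ_pC_ox · (W/L) = 6.8 mA/V².
KCL at the drain: ½ k_p (V_SG − |V_tp|)² = (V_DD − V_SG)/R.
Let x = V_SG − 0.661. Then 170 x² + x − 5.259 = 0, giving x = 0.173 V (positive root), so V_SG = 0.834 V.
I_D = (V_DD − V_SG)/R = (5.92 − 0.834) / 50 = 0.102 mA.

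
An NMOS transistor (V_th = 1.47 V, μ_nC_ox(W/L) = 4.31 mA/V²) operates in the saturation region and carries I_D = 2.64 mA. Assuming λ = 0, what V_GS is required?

In saturation I_D = ½ k_n (V_GS − V_th)², so V_GS − V_th = √(2 I_D / k_n) = √(2 × 2.64 / 4.31) = 1.11 V.
V_GS = 1.47 + 1.11 = 2.58 V.

V_GS = 2.58 V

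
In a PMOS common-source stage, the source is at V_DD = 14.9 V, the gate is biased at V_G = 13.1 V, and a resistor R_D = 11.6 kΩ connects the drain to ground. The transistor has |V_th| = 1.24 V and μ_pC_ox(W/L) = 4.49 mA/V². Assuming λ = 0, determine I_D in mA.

I_D = 0.704 mA

V_SG = V_DD − V_G = 14.9 − 13.1 = 1.8 V, so V_ov = 1.8 − 1.24 = 0.56 V.
Assume saturation: I_D = ½ k_p V_ov² = 0.5 × 4.49 × 0.56² = 0.704 mA, giving V_SD = V_DD − I_D R_D = 14.9 − 0.704 × 11.6 = 6.73 V.
V_SD = 6.73 V ≥ V_ov = 0.56 V, confirming saturation.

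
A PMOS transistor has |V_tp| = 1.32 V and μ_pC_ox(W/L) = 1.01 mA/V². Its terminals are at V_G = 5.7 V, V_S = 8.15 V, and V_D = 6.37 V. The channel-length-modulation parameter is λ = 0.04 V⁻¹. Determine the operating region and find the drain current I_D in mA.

V_SG = V_S − V_G = 8.15 − 5.7 = 2.45 V; V_SD = V_S − V_D = 8.15 − 6.37 = 1.78 V.
V_ov = V_SG − |V_tp| = 2.45 − 1.32 = 1.13 V.
Since V_SD = 1.78 V ≥ V_ov = 1.13 V, the device is in saturation.
I_D = ½ k_p V_ov² (1 + λ V_SD) = 0.5 × 1.01 × 1.13² × (1 + 0.04 × 1.78) = 0.691 mA.

Saturation; I_D = 0.691 mA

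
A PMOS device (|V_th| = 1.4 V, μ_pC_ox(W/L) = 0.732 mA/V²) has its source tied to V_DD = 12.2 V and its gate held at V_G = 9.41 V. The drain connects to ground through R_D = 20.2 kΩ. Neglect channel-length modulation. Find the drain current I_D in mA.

V_SG = V_DD − V_G = 12.2 − 9.41 = 2.79 V, so V_ov = 2.79 − 1.4 = 1.39 V.
Assume saturation: I_D = ½ k_p V_ov² = 0.5 × 0.732 × 1.39² = 0.707 mA, giving V_SD = V_DD − I_D R_D = 12.2 − 0.707 × 20.2 = -2.08 V.
But -2.08 V < V_ov = 1.39 V, so the device is actually in triode.
In triode I_D = k_p[V_ov V_SD − ½ V_SD²] and I_D = (V_DD − V_SD)/R_D. Equating: 7.39 V_SD² − 21.55 V_SD + 12.2 = 0, giving V_SD = 0.769 V (the root below V_ov).
I_D = (12.2 − 0.769) / 20.2 = 0.566 mA.

I_D = 0.566 mA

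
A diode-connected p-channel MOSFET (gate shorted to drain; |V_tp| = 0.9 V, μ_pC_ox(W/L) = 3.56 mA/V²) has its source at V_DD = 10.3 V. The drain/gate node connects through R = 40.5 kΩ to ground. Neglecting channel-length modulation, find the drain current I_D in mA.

With gate tied to drain, V_SG = V_SD ≥ V_SG − |V_tp|, so the device is in saturation.
KCL at the drain: ½ k_p (V_SG − |V_tp|)² = (V_DD − V_SG)/R.
Let x = V_SG − 0.9. Then 72.1 x² + x − 9.4 = 0, giving x = 0.354 V (positive root), so V_SG = 1.25 V.
I_D = (V_DD − V_SG)/R = (10.3 − 1.25) / 40.5 = 0.223 mA.

I_D = 0.223 mA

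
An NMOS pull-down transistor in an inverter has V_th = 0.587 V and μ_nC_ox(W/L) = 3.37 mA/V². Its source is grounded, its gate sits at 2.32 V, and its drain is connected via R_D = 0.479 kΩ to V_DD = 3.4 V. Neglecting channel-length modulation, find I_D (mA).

V_GS = V_G = 2.32 V, so V_ov = 2.32 − 0.587 = 1.73 V.
Assume saturation: I_D = ½ k_n V_ov² = 0.5 × 3.37 × 1.73² = 5.06 mA, giving V_DS = V_DD − I_D R_D = 3.4 − 5.06 × 0.479 = 0.976 V.
But 0.976 V < V_ov = 1.73 V, so the device is actually in triode.
In triode I_D = k_n[V_ov V_DS − ½ V_DS²] and I_D = (V_DD − V_DS)/R_D. Equating: 0.807 V_DS² − 3.797 V_DS + 3.4 = 0, giving V_DS = 1.2 V (the root below V_ov).
I_D = (3.4 − 1.2) / 0.479 = 4.59 mA.

I_D = 4.59 mA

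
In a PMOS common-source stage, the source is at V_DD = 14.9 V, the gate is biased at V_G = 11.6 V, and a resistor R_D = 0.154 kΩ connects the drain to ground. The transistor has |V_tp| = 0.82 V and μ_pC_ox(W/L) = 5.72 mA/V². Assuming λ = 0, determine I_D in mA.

I_D = 17.6 mA

V_SG = V_DD − V_G = 14.9 − 11.6 = 3.3 V, so V_ov = 3.3 − 0.82 = 2.48 V.
Assume saturation: I_D = ½ k_p V_ov² = 0.5 × 5.72 × 2.48² = 17.6 mA, giving V_SD = V_DD − I_D R_D = 14.9 − 17.6 × 0.154 = 12.2 V.
V_SD = 12.2 V ≥ V_ov = 2.48 V, confirming saturation.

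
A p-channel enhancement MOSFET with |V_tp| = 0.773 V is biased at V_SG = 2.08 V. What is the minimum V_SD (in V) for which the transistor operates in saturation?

V_SD,sat = 1.31 V

The boundary between triode and saturation is V_SD = V_SG − |V_tp| = V_ov.
V_ov = 2.08 − 0.773 = 1.31 V.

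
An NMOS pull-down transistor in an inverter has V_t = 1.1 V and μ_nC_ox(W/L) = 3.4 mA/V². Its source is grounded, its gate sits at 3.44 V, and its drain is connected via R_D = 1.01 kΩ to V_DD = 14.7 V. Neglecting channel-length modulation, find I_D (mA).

V_GS = V_G = 3.44 V, so V_ov = 3.44 − 1.1 = 2.34 V.
Assume saturation: I_D = ½ k_n V_ov² = 0.5 × 3.4 × 2.34² = 9.31 mA, giving V_DS = V_DD − I_D R_D = 14.7 − 9.31 × 1.01 = 5.3 V.
V_DS = 5.3 V ≥ V_ov = 2.34 V, confirming saturation.

I_D = 9.31 mA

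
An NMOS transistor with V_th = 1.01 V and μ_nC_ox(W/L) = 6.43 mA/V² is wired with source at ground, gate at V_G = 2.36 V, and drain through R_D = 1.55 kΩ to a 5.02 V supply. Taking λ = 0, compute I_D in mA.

V_GS = V_G = 2.36 V, so V_ov = 2.36 − 1.01 = 1.35 V.
Assume saturation: I_D = ½ k_n V_ov² = 0.5 × 6.43 × 1.35² = 5.86 mA, giving V_DS = V_DD − I_D R_D = 5.02 − 5.86 × 1.55 = -4.06 V.
But -4.06 V < V_ov = 1.35 V, so the device is actually in triode.
In triode I_D = k_n[V_ov V_DS − ½ V_DS²] and I_D = (V_DD − V_DS)/R_D. Equating: 4.98 V_DS² − 14.45 V_DS + 5.02 = 0, giving V_DS = 0.403 V (the root below V_ov).
I_D = (5.02 − 0.403) / 1.55 = 2.98 mA.

I_D = 2.98 mA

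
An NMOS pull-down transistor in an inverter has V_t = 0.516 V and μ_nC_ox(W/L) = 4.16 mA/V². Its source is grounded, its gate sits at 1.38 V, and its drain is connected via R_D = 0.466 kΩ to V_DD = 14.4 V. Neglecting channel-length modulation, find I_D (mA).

V_GS = V_G = 1.38 V, so V_ov = 1.38 − 0.516 = 0.864 V.
Assume saturation: I_D = ½ k_n V_ov² = 0.5 × 4.16 × 0.864² = 1.55 mA, giving V_DS = V_DD − I_D R_D = 14.4 − 1.55 × 0.466 = 13.7 V.
V_DS = 13.7 V ≥ V_ov = 0.864 V, confirming saturation.

I_D = 1.55 mA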